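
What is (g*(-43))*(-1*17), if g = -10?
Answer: -7310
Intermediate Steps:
(g*(-43))*(-1*17) = (-10*(-43))*(-1*17) = 430*(-17) = -7310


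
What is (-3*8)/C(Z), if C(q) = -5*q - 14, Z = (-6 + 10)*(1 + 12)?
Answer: 12/137 ≈ 0.087591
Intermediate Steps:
Z = 52 (Z = 4*13 = 52)
C(q) = -14 - 5*q
(-3*8)/C(Z) = (-3*8)/(-14 - 5*52) = -24/(-14 - 260) = -24/(-274) = -24*(-1/274) = 12/137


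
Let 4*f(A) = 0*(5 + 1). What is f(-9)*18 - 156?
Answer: -156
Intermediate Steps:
f(A) = 0 (f(A) = (0*(5 + 1))/4 = (0*6)/4 = (1/4)*0 = 0)
f(-9)*18 - 156 = 0*18 - 156 = 0 - 156 = -156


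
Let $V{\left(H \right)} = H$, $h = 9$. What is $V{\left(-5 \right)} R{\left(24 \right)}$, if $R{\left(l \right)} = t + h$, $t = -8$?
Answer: $-5$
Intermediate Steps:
$R{\left(l \right)} = 1$ ($R{\left(l \right)} = -8 + 9 = 1$)
$V{\left(-5 \right)} R{\left(24 \right)} = \left(-5\right) 1 = -5$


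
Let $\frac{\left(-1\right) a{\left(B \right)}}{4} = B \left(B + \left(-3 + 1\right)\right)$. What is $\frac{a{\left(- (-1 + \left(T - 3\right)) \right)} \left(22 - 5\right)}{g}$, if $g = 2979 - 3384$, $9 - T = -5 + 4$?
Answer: $\frac{1088}{135} \approx 8.0593$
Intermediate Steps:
$T = 10$ ($T = 9 - \left(-5 + 4\right) = 9 - -1 = 9 + 1 = 10$)
$g = -405$ ($g = 2979 - 3384 = -405$)
$a{\left(B \right)} = - 4 B \left(-2 + B\right)$ ($a{\left(B \right)} = - 4 B \left(B + \left(-3 + 1\right)\right) = - 4 B \left(B - 2\right) = - 4 B \left(-2 + B\right)$)
$\frac{a{\left(- (-1 + \left(T - 3\right)) \right)} \left(22 - 5\right)}{g} = \frac{4 \left(- (-1 + \left(10 - 3\right))\right) \left(2 - - (-1 + \left(10 - 3\right))\right) \left(22 - 5\right)}{-405} = 4 \left(- (-1 + 7)\right) \left(2 - - (-1 + 7)\right) 17 \left(- \frac{1}{405}\right) = 4 \left(\left(-1\right) 6\right) \left(2 - \left(-1\right) 6\right) 17 \left(- \frac{1}{405}\right) = 4 \left(-6\right) \left(2 - -6\right) 17 \left(- \frac{1}{405}\right) = 4 \left(-6\right) \left(2 + 6\right) 17 \left(- \frac{1}{405}\right) = 4 \left(-6\right) 8 \cdot 17 \left(- \frac{1}{405}\right) = \left(-192\right) 17 \left(- \frac{1}{405}\right) = \left(-3264\right) \left(- \frac{1}{405}\right) = \frac{1088}{135}$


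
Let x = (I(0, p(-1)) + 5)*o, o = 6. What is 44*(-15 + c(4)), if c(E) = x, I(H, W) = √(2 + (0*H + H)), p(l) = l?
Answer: 660 + 264*√2 ≈ 1033.4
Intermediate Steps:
I(H, W) = √(2 + H) (I(H, W) = √(2 + (0 + H)) = √(2 + H))
x = 30 + 6*√2 (x = (√(2 + 0) + 5)*6 = (√2 + 5)*6 = (5 + √2)*6 = 30 + 6*√2 ≈ 38.485)
c(E) = 30 + 6*√2
44*(-15 + c(4)) = 44*(-15 + (30 + 6*√2)) = 44*(15 + 6*√2) = 660 + 264*√2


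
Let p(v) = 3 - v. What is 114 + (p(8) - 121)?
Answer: -12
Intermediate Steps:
114 + (p(8) - 121) = 114 + ((3 - 1*8) - 121) = 114 + ((3 - 8) - 121) = 114 + (-5 - 121) = 114 - 126 = -12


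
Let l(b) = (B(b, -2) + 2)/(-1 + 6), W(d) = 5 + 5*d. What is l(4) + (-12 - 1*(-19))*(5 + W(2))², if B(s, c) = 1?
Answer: 14003/5 ≈ 2800.6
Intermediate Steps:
l(b) = ⅗ (l(b) = (1 + 2)/(-1 + 6) = 3/5 = 3*(⅕) = ⅗)
l(4) + (-12 - 1*(-19))*(5 + W(2))² = ⅗ + (-12 - 1*(-19))*(5 + (5 + 5*2))² = ⅗ + (-12 + 19)*(5 + (5 + 10))² = ⅗ + 7*(5 + 15)² = ⅗ + 7*20² = ⅗ + 7*400 = ⅗ + 2800 = 14003/5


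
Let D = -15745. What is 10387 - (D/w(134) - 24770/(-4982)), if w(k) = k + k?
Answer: 104031913/9964 ≈ 10441.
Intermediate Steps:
w(k) = 2*k
10387 - (D/w(134) - 24770/(-4982)) = 10387 - (-15745/(2*134) - 24770/(-4982)) = 10387 - (-15745/268 - 24770*(-1/4982)) = 10387 - (-15745*1/268 + 12385/2491) = 10387 - (-235/4 + 12385/2491) = 10387 - 1*(-535845/9964) = 10387 + 535845/9964 = 104031913/9964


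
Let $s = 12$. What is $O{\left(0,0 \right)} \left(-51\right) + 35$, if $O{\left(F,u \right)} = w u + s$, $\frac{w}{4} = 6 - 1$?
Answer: $-577$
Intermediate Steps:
$w = 20$ ($w = 4 \left(6 - 1\right) = 4 \cdot 5 = 20$)
$O{\left(F,u \right)} = 12 + 20 u$ ($O{\left(F,u \right)} = 20 u + 12 = 12 + 20 u$)
$O{\left(0,0 \right)} \left(-51\right) + 35 = \left(12 + 20 \cdot 0\right) \left(-51\right) + 35 = \left(12 + 0\right) \left(-51\right) + 35 = 12 \left(-51\right) + 35 = -612 + 35 = -577$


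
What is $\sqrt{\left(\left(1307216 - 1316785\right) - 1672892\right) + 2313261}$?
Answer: $20 \sqrt{1577} \approx 794.23$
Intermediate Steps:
$\sqrt{\left(\left(1307216 - 1316785\right) - 1672892\right) + 2313261} = \sqrt{\left(-9569 - 1672892\right) + 2313261} = \sqrt{-1682461 + 2313261} = \sqrt{630800} = 20 \sqrt{1577}$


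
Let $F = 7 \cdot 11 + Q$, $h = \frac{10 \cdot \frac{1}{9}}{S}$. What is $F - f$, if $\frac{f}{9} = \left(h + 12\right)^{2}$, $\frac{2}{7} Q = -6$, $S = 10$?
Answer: $- \frac{11377}{9} \approx -1264.1$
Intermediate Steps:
$h = \frac{1}{9}$ ($h = \frac{10 \cdot \frac{1}{9}}{10} = 10 \cdot \frac{1}{9} \cdot \frac{1}{10} = \frac{10}{9} \cdot \frac{1}{10} = \frac{1}{9} \approx 0.11111$)
$Q = -21$ ($Q = \frac{7}{2} \left(-6\right) = -21$)
$F = 56$ ($F = 7 \cdot 11 - 21 = 77 - 21 = 56$)
$f = \frac{11881}{9}$ ($f = 9 \left(\frac{1}{9} + 12\right)^{2} = 9 \left(\frac{109}{9}\right)^{2} = 9 \cdot \frac{11881}{81} = \frac{11881}{9} \approx 1320.1$)
$F - f = 56 - \frac{11881}{9} = - \frac{11377}{9}$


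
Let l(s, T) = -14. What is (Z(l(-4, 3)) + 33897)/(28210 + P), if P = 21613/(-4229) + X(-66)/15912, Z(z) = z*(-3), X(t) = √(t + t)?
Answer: 361216105902911597414544/300187403671482356232899 - 1609711074298548*I*√33/300187403671482356232899 ≈ 1.2033 - 3.0804e-8*I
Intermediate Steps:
X(t) = √2*√t (X(t) = √(2*t) = √2*√t)
Z(z) = -3*z
P = -21613/4229 + I*√33/7956 (P = 21613/(-4229) + (√2*√(-66))/15912 = 21613*(-1/4229) + (√2*(I*√66))*(1/15912) = -21613/4229 + (2*I*√33)*(1/15912) = -21613/4229 + I*√33/7956 ≈ -5.1107 + 0.00072204*I)
(Z(l(-4, 3)) + 33897)/(28210 + P) = (-3*(-14) + 33897)/(28210 + (-21613/4229 + I*√33/7956)) = (42 + 33897)/(119278477/4229 + I*√33/7956) = 33939/(119278477/4229 + I*√33/7956)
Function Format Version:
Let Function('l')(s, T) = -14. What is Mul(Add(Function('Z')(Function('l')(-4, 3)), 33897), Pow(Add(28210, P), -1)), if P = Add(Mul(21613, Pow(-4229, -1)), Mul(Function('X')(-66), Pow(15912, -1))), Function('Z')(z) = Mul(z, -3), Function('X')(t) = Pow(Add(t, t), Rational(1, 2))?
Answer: Add(Rational(361216105902911597414544, 300187403671482356232899), Mul(Rational(-1609711074298548, 300187403671482356232899), I, Pow(33, Rational(1, 2)))) ≈ Add(1.2033, Mul(-3.0804e-8, I))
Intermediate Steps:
Function('X')(t) = Mul(Pow(2, Rational(1, 2)), Pow(t, Rational(1, 2))) (Function('X')(t) = Pow(Mul(2, t), Rational(1, 2)) = Mul(Pow(2, Rational(1, 2)), Pow(t, Rational(1, 2))))
Function('Z')(z) = Mul(-3, z)
P = Add(Rational(-21613, 4229), Mul(Rational(1, 7956), I, Pow(33, Rational(1, 2)))) (P = Add(Mul(21613, Pow(-4229, -1)), Mul(Mul(Pow(2, Rational(1, 2)), Pow(-66, Rational(1, 2))), Pow(15912, -1))) = Add(Mul(21613, Rational(-1, 4229)), Mul(Mul(Pow(2, Rational(1, 2)), Mul(I, Pow(66, Rational(1, 2)))), Rational(1, 15912))) = Add(Rational(-21613, 4229), Mul(Mul(2, I, Pow(33, Rational(1, 2))), Rational(1, 15912))) = Add(Rational(-21613, 4229), Mul(Rational(1, 7956), I, Pow(33, Rational(1, 2)))) ≈ Add(-5.1107, Mul(0.00072204, I)))
Mul(Add(Function('Z')(Function('l')(-4, 3)), 33897), Pow(Add(28210, P), -1)) = Mul(Add(Mul(-3, -14), 33897), Pow(Add(28210, Add(Rational(-21613, 4229), Mul(Rational(1, 7956), I, Pow(33, Rational(1, 2))))), -1)) = Mul(Add(42, 33897), Pow(Add(Rational(119278477, 4229), Mul(Rational(1, 7956), I, Pow(33, Rational(1, 2)))), -1)) = Mul(33939, Pow(Add(Rational(119278477, 4229), Mul(Rational(1, 7956), I, Pow(33, Rational(1, 2)))), -1))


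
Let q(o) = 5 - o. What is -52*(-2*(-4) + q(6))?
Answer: -364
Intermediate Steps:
-52*(-2*(-4) + q(6)) = -52*(-2*(-4) + (5 - 1*6)) = -52*(8 + (5 - 6)) = -52*(8 - 1) = -52*7 = -364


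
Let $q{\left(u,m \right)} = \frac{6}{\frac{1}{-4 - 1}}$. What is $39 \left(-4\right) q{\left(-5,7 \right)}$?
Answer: $4680$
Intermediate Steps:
$q{\left(u,m \right)} = -30$ ($q{\left(u,m \right)} = \frac{6}{\frac{1}{-5}} = \frac{6}{- \frac{1}{5}} = 6 \left(-5\right) = -30$)
$39 \left(-4\right) q{\left(-5,7 \right)} = 39 \left(-4\right) \left(-30\right) = \left(-156\right) \left(-30\right) = 4680$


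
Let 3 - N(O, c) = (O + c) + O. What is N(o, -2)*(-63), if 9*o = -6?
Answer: -399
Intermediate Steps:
o = -⅔ (o = (⅑)*(-6) = -⅔ ≈ -0.66667)
N(O, c) = 3 - c - 2*O (N(O, c) = 3 - ((O + c) + O) = 3 - (c + 2*O) = 3 + (-c - 2*O) = 3 - c - 2*O)
N(o, -2)*(-63) = (3 - 1*(-2) - 2*(-⅔))*(-63) = (3 + 2 + 4/3)*(-63) = (19/3)*(-63) = -399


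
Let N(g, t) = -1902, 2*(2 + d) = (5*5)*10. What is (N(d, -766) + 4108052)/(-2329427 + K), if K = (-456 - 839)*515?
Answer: -2053075/1498176 ≈ -1.3704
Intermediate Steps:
d = 123 (d = -2 + ((5*5)*10)/2 = -2 + (25*10)/2 = -2 + (1/2)*250 = -2 + 125 = 123)
K = -666925 (K = -1295*515 = -666925)
(N(d, -766) + 4108052)/(-2329427 + K) = (-1902 + 4108052)/(-2329427 - 666925) = 4106150/(-2996352) = 4106150*(-1/2996352) = -2053075/1498176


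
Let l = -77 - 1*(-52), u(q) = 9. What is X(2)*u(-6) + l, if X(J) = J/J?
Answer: -16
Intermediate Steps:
X(J) = 1
l = -25 (l = -77 + 52 = -25)
X(2)*u(-6) + l = 1*9 - 25 = 9 - 25 = -16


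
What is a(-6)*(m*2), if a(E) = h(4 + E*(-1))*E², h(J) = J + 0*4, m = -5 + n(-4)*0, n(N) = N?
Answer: -3600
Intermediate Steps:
m = -5 (m = -5 - 4*0 = -5 + 0 = -5)
h(J) = J (h(J) = J + 0 = J)
a(E) = E²*(4 - E) (a(E) = (4 + E*(-1))*E² = (4 - E)*E² = E²*(4 - E))
a(-6)*(m*2) = ((-6)²*(4 - 1*(-6)))*(-5*2) = (36*(4 + 6))*(-10) = (36*10)*(-10) = 360*(-10) = -3600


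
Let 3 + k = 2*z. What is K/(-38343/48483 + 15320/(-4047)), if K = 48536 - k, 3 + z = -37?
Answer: -353317335997/33256803 ≈ -10624.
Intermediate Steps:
z = -40 (z = -3 - 37 = -40)
k = -83 (k = -3 + 2*(-40) = -3 - 80 = -83)
K = 48619 (K = 48536 - 1*(-83) = 48536 + 83 = 48619)
K/(-38343/48483 + 15320/(-4047)) = 48619/(-38343/48483 + 15320/(-4047)) = 48619/(-38343*1/48483 + 15320*(-1/4047)) = 48619/(-12781/16161 - 15320/4047) = 48619/(-33256803/7267063) = 48619*(-7267063/33256803) = -353317335997/33256803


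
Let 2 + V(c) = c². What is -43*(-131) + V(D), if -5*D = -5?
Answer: 5632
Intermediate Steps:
D = 1 (D = -⅕*(-5) = 1)
V(c) = -2 + c²
-43*(-131) + V(D) = -43*(-131) + (-2 + 1²) = 5633 + (-2 + 1) = 5633 - 1 = 5632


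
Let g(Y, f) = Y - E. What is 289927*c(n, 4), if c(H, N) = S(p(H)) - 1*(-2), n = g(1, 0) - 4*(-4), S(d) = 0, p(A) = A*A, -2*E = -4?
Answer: 579854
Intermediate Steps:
E = 2 (E = -½*(-4) = 2)
p(A) = A²
g(Y, f) = -2 + Y (g(Y, f) = Y - 1*2 = Y - 2 = -2 + Y)
n = 15 (n = (-2 + 1) - 4*(-4) = -1 + 16 = 15)
c(H, N) = 2 (c(H, N) = 0 - 1*(-2) = 0 + 2 = 2)
289927*c(n, 4) = 289927*2 = 579854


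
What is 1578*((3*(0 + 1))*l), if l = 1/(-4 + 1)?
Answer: -1578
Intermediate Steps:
l = -⅓ (l = 1/(-3) = -⅓ ≈ -0.33333)
1578*((3*(0 + 1))*l) = 1578*((3*(0 + 1))*(-⅓)) = 1578*((3*1)*(-⅓)) = 1578*(3*(-⅓)) = 1578*(-1) = -1578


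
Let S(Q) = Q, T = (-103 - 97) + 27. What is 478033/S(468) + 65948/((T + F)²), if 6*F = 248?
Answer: 74862871801/73019700 ≈ 1025.2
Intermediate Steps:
F = 124/3 (F = (⅙)*248 = 124/3 ≈ 41.333)
T = -173 (T = -200 + 27 = -173)
478033/S(468) + 65948/((T + F)²) = 478033/468 + 65948/((-173 + 124/3)²) = 478033*(1/468) + 65948/((-395/3)²) = 478033/468 + 65948/(156025/9) = 478033/468 + 65948*(9/156025) = 478033/468 + 593532/156025 = 74862871801/73019700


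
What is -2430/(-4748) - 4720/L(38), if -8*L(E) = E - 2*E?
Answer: -44798035/45106 ≈ -993.17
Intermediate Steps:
L(E) = E/8 (L(E) = -(E - 2*E)/8 = -(-1)*E/8 = E/8)
-2430/(-4748) - 4720/L(38) = -2430/(-4748) - 4720/((⅛)*38) = -2430*(-1/4748) - 4720/19/4 = 1215/2374 - 4720*4/19 = 1215/2374 - 18880/19 = -44798035/45106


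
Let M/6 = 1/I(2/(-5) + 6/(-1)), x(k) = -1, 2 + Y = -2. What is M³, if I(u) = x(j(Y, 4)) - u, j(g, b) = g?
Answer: 1000/729 ≈ 1.3717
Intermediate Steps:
Y = -4 (Y = -2 - 2 = -4)
I(u) = -1 - u
M = 10/9 (M = 6/(-1 - (2/(-5) + 6/(-1))) = 6/(-1 - (2*(-⅕) + 6*(-1))) = 6/(-1 - (-⅖ - 6)) = 6/(-1 - 1*(-32/5)) = 6/(-1 + 32/5) = 6/(27/5) = 6*(5/27) = 10/9 ≈ 1.1111)
M³ = (10/9)³ = 1000/729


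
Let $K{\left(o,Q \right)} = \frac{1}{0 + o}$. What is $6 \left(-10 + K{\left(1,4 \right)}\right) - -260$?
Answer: $206$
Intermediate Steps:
$K{\left(o,Q \right)} = \frac{1}{o}$
$6 \left(-10 + K{\left(1,4 \right)}\right) - -260 = 6 \left(-10 + 1^{-1}\right) - -260 = 6 \left(-10 + 1\right) + 260 = 6 \left(-9\right) + 260 = -54 + 260 = 206$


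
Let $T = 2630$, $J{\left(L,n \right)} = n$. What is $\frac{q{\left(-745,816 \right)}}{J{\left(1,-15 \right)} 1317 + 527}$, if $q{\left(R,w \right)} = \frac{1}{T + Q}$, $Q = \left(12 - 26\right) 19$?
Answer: $- \frac{1}{45454992} \approx -2.2 \cdot 10^{-8}$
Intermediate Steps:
$Q = -266$ ($Q = \left(-14\right) 19 = -266$)
$q{\left(R,w \right)} = \frac{1}{2364}$ ($q{\left(R,w \right)} = \frac{1}{2630 - 266} = \frac{1}{2364}$)
$\frac{q{\left(-745,816 \right)}}{J{\left(1,-15 \right)} 1317 + 527} = \frac{1}{2364 \left(\left(-15\right) 1317 + 527\right)} = \frac{1}{2364 \left(-19755 + 527\right)} = \frac{1}{2364 \left(-19228\right)} = \frac{1}{2364} \left(- \frac{1}{19228}\right) = - \frac{1}{45454992}$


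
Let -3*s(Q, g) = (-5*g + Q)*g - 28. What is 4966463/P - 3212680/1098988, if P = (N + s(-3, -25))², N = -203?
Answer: 820510476931/186094110763 ≈ 4.4091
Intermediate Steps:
s(Q, g) = 28/3 - g*(Q - 5*g)/3 (s(Q, g) = -((-5*g + Q)*g - 28)/3 = -((Q - 5*g)*g - 28)/3 = -(g*(Q - 5*g) - 28)/3 = -(-28 + g*(Q - 5*g))/3 = 28/3 - g*(Q - 5*g)/3)
P = 677329 (P = (-203 + (28/3 + (5/3)*(-25)² - ⅓*(-3)*(-25)))² = (-203 + (28/3 + (5/3)*625 - 25))² = (-203 + (28/3 + 3125/3 - 25))² = (-203 + 1026)² = 823² = 677329)
4966463/P - 3212680/1098988 = 4966463/677329 - 3212680/1098988 = 4966463*(1/677329) - 3212680*1/1098988 = 4966463/677329 - 803170/274747 = 820510476931/186094110763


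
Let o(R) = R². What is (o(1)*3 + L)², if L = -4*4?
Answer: 169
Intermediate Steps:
L = -16
(o(1)*3 + L)² = (1²*3 - 16)² = (1*3 - 16)² = (3 - 16)² = (-13)² = 169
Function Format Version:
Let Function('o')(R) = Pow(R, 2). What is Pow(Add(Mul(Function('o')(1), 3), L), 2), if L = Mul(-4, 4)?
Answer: 169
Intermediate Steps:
L = -16
Pow(Add(Mul(Function('o')(1), 3), L), 2) = Pow(Add(Mul(Pow(1, 2), 3), -16), 2) = Pow(Add(Mul(1, 3), -16), 2) = Pow(Add(3, -16), 2) = Pow(-13, 2) = 169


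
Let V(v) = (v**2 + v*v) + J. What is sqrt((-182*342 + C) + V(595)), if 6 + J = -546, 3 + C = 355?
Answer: 3*sqrt(71734) ≈ 803.50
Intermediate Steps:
C = 352 (C = -3 + 355 = 352)
J = -552 (J = -6 - 546 = -552)
V(v) = -552 + 2*v**2 (V(v) = (v**2 + v*v) - 552 = (v**2 + v**2) - 552 = 2*v**2 - 552 = -552 + 2*v**2)
sqrt((-182*342 + C) + V(595)) = sqrt((-182*342 + 352) + (-552 + 2*595**2)) = sqrt((-62244 + 352) + (-552 + 2*354025)) = sqrt(-61892 + (-552 + 708050)) = sqrt(-61892 + 707498) = sqrt(645606) = 3*sqrt(71734)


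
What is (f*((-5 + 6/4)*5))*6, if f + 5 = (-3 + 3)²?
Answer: 525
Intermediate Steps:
f = -5 (f = -5 + (-3 + 3)² = -5 + 0² = -5 + 0 = -5)
(f*((-5 + 6/4)*5))*6 = -5*(-5 + 6/4)*5*6 = -5*(-5 + 6*(¼))*5*6 = -5*(-5 + 3/2)*5*6 = -(-35)*5/2*6 = -5*(-35/2)*6 = (175/2)*6 = 525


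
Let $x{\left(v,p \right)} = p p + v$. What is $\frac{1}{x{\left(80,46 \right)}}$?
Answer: $\frac{1}{2196} \approx 0.00045537$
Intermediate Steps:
$x{\left(v,p \right)} = v + p^{2}$ ($x{\left(v,p \right)} = p^{2} + v = v + p^{2}$)
$\frac{1}{x{\left(80,46 \right)}} = \frac{1}{80 + 46^{2}} = \frac{1}{80 + 2116} = \frac{1}{2196}$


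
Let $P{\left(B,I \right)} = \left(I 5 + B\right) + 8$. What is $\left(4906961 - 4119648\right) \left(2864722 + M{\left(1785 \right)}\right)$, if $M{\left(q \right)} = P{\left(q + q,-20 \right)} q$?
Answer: $7143253057976$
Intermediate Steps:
$P{\left(B,I \right)} = 8 + B + 5 I$ ($P{\left(B,I \right)} = \left(5 I + B\right) + 8 = \left(B + 5 I\right) + 8 = 8 + B + 5 I$)
$M{\left(q \right)} = q \left(-92 + 2 q\right)$ ($M{\left(q \right)} = \left(8 + \left(q + q\right) + 5 \left(-20\right)\right) q = \left(8 + 2 q - 100\right) q = \left(-92 + 2 q\right) q = q \left(-92 + 2 q\right)$)
$\left(4906961 - 4119648\right) \left(2864722 + M{\left(1785 \right)}\right) = \left(4906961 - 4119648\right) \left(2864722 + 2 \cdot 1785 \left(-46 + 1785\right)\right) = 787313 \left(2864722 + 2 \cdot 1785 \cdot 1739\right) = 787313 \left(2864722 + 6208230\right) = 787313 \cdot 9072952 = 7143253057976$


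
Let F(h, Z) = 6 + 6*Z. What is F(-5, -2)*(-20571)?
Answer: 123426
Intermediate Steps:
F(-5, -2)*(-20571) = (6 + 6*(-2))*(-20571) = (6 - 12)*(-20571) = -6*(-20571) = 123426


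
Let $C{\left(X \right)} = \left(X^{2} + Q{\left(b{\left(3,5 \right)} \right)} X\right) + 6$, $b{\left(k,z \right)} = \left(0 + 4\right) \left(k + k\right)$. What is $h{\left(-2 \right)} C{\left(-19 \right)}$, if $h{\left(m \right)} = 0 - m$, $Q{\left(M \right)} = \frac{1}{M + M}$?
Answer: $\frac{17597}{24} \approx 733.21$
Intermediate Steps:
$b{\left(k,z \right)} = 8 k$ ($b{\left(k,z \right)} = 4 \cdot 2 k = 8 k$)
$Q{\left(M \right)} = \frac{1}{2 M}$
$h{\left(m \right)} = - m$
$C{\left(X \right)} = 6 + X^{2} + \frac{X}{48}$ ($C{\left(X \right)} = \left(X^{2} + \frac{1}{2 \cdot 8 \cdot 3} X\right) + 6 = \left(X^{2} + \frac{1}{2 \cdot 24} X\right) + 6 = \left(X^{2} + \frac{1}{2} \cdot \frac{1}{24} X\right) + 6 = \left(X^{2} + \frac{X}{48}\right) + 6 = 6 + X^{2} + \frac{X}{48}$)
$h{\left(-2 \right)} C{\left(-19 \right)} = \left(-1\right) \left(-2\right) \left(6 + \left(-19\right)^{2} + \frac{1}{48} \left(-19\right)\right) = 2 \left(6 + 361 - \frac{19}{48}\right) = 2 \cdot \frac{17597}{48} = \frac{17597}{24}$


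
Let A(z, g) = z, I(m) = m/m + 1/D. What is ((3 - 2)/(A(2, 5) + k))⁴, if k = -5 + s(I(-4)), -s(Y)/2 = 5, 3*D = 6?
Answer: 1/28561 ≈ 3.5013e-5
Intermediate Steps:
D = 2 (D = (⅓)*6 = 2)
I(m) = 3/2 (I(m) = m/m + 1/2 = 1 + 1*(½) = 1 + ½ = 3/2)
s(Y) = -10 (s(Y) = -2*5 = -10)
k = -15 (k = -5 - 10 = -15)
((3 - 2)/(A(2, 5) + k))⁴ = ((3 - 2)/(2 - 15))⁴ = (1/(-13))⁴ = (1*(-1/13))⁴ = (-1/13)⁴ = 1/28561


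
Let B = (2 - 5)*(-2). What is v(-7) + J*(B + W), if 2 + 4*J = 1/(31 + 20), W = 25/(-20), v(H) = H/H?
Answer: -1103/816 ≈ -1.3517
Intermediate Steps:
v(H) = 1
W = -5/4 (W = 25*(-1/20) = -5/4 ≈ -1.2500)
J = -101/204 (J = -½ + 1/(4*(31 + 20)) = -½ + (¼)/51 = -½ + (¼)*(1/51) = -½ + 1/204 = -101/204 ≈ -0.49510)
B = 6 (B = -3*(-2) = 6)
v(-7) + J*(B + W) = 1 - 101*(6 - 5/4)/204 = 1 - 101/204*19/4 = 1 - 1919/816 = -1103/816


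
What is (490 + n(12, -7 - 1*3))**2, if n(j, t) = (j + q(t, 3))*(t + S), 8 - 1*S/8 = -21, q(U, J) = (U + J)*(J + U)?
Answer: 196897024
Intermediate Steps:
q(U, J) = (J + U)**2 (q(U, J) = (J + U)*(J + U) = (J + U)**2)
S = 232 (S = 64 - 8*(-21) = 64 + 168 = 232)
n(j, t) = (232 + t)*(j + (3 + t)**2) (n(j, t) = (j + (3 + t)**2)*(t + 232) = (j + (3 + t)**2)*(232 + t) = (232 + t)*(j + (3 + t)**2))
(490 + n(12, -7 - 1*3))**2 = (490 + (232*12 + 232*(3 + (-7 - 1*3))**2 + 12*(-7 - 1*3) + (-7 - 1*3)*(3 + (-7 - 1*3))**2))**2 = (490 + (2784 + 232*(3 + (-7 - 3))**2 + 12*(-7 - 3) + (-7 - 3)*(3 + (-7 - 3))**2))**2 = (490 + (2784 + 232*(3 - 10)**2 + 12*(-10) - 10*(3 - 10)**2))**2 = (490 + (2784 + 232*(-7)**2 - 120 - 10*(-7)**2))**2 = (490 + (2784 + 232*49 - 120 - 10*49))**2 = (490 + (2784 + 11368 - 120 - 490))**2 = (490 + 13542)**2 = 14032**2 = 196897024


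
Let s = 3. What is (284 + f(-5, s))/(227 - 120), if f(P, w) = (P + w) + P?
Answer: 277/107 ≈ 2.5888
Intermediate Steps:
f(P, w) = w + 2*P
(284 + f(-5, s))/(227 - 120) = (284 + (3 + 2*(-5)))/(227 - 120) = (284 + (3 - 10))/107 = (284 - 7)*(1/107) = 277*(1/107) = 277/107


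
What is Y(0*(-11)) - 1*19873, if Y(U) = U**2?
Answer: -19873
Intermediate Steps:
Y(0*(-11)) - 1*19873 = (0*(-11))**2 - 1*19873 = 0**2 - 19873 = 0 - 19873 = -19873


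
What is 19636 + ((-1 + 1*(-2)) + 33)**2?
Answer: 20536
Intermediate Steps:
19636 + ((-1 + 1*(-2)) + 33)**2 = 19636 + ((-1 - 2) + 33)**2 = 19636 + (-3 + 33)**2 = 19636 + 30**2 = 19636 + 900 = 20536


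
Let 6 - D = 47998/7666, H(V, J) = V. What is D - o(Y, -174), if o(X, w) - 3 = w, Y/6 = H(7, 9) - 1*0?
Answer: 654442/3833 ≈ 170.74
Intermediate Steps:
Y = 42 (Y = 6*(7 - 1*0) = 6*(7 + 0) = 6*7 = 42)
o(X, w) = 3 + w
D = -1001/3833 (D = 6 - 47998/7666 = 6 - 1*23999/3833 = 6 - 23999/3833 = -1001/3833 ≈ -0.26115)
D - o(Y, -174) = -1001/3833 - (3 - 174) = -1001/3833 - 1*(-171) = -1001/3833 + 171 = 654442/3833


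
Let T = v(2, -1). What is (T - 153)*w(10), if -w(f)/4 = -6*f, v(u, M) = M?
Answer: -36960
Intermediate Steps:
w(f) = 24*f (w(f) = -(-24)*f = 24*f)
T = -1
(T - 153)*w(10) = (-1 - 153)*(24*10) = -154*240 = -36960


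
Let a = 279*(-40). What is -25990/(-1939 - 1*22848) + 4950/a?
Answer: 1859475/3073588 ≈ 0.60499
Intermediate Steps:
a = -11160
-25990/(-1939 - 1*22848) + 4950/a = -25990/(-1939 - 1*22848) + 4950/(-11160) = -25990/(-1939 - 22848) + 4950*(-1/11160) = -25990/(-24787) - 55/124 = -25990*(-1/24787) - 55/124 = 25990/24787 - 55/124 = 1859475/3073588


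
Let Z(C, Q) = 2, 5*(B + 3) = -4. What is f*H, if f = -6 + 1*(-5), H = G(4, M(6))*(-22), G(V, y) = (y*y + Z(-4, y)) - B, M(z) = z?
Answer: 50578/5 ≈ 10116.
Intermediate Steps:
B = -19/5 (B = -3 + (⅕)*(-4) = -3 - ⅘ = -19/5 ≈ -3.8000)
G(V, y) = 29/5 + y² (G(V, y) = (y*y + 2) - 1*(-19/5) = (y² + 2) + 19/5 = (2 + y²) + 19/5 = 29/5 + y²)
H = -4598/5 (H = (29/5 + 6²)*(-22) = (29/5 + 36)*(-22) = (209/5)*(-22) = -4598/5 ≈ -919.60)
f = -11 (f = -6 - 5 = -11)
f*H = -11*(-4598/5) = 50578/5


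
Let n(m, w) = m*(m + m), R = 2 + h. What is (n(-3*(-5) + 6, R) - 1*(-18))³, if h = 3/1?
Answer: 729000000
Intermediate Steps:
h = 3 (h = 3*1 = 3)
R = 5 (R = 2 + 3 = 5)
n(m, w) = 2*m² (n(m, w) = m*(2*m) = 2*m²)
(n(-3*(-5) + 6, R) - 1*(-18))³ = (2*(-3*(-5) + 6)² - 1*(-18))³ = (2*(15 + 6)² + 18)³ = (2*21² + 18)³ = (2*441 + 18)³ = (882 + 18)³ = 900³ = 729000000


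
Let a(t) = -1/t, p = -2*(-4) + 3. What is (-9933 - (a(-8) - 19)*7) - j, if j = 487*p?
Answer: -121263/8 ≈ -15158.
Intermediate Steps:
p = 11 (p = 8 + 3 = 11)
j = 5357 (j = 487*11 = 5357)
(-9933 - (a(-8) - 19)*7) - j = (-9933 - (-1/(-8) - 19)*7) - 1*5357 = (-9933 - (-1*(-⅛) - 19)*7) - 5357 = (-9933 - (⅛ - 19)*7) - 5357 = (-9933 - (-151)*7/8) - 5357 = (-9933 - 1*(-1057/8)) - 5357 = (-9933 + 1057/8) - 5357 = -78407/8 - 5357 = -121263/8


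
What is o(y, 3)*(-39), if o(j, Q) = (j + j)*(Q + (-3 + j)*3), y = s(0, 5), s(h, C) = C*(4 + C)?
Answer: -452790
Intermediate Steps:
y = 45 (y = 5*(4 + 5) = 5*9 = 45)
o(j, Q) = 2*j*(-9 + Q + 3*j) (o(j, Q) = (2*j)*(Q + (-9 + 3*j)) = (2*j)*(-9 + Q + 3*j) = 2*j*(-9 + Q + 3*j))
o(y, 3)*(-39) = (2*45*(-9 + 3 + 3*45))*(-39) = (2*45*(-9 + 3 + 135))*(-39) = (2*45*129)*(-39) = 11610*(-39) = -452790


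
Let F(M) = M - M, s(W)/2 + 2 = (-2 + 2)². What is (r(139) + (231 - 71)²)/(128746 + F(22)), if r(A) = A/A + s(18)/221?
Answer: 5657817/28452866 ≈ 0.19885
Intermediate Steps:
s(W) = -4 (s(W) = -4 + 2*(-2 + 2)² = -4 + 2*0² = -4 + 2*0 = -4 + 0 = -4)
F(M) = 0
r(A) = 217/221 (r(A) = A/A - 4/221 = 1 - 4*1/221 = 1 - 4/221 = 217/221)
(r(139) + (231 - 71)²)/(128746 + F(22)) = (217/221 + (231 - 71)²)/(128746 + 0) = (217/221 + 160²)/128746 = (217/221 + 25600)*(1/128746) = (5657817/221)*(1/128746) = 5657817/28452866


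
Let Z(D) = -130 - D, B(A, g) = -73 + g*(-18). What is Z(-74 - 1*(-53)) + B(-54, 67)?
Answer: -1388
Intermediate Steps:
B(A, g) = -73 - 18*g
Z(-74 - 1*(-53)) + B(-54, 67) = (-130 - (-74 - 1*(-53))) + (-73 - 18*67) = (-130 - (-74 + 53)) + (-73 - 1206) = (-130 - 1*(-21)) - 1279 = (-130 + 21) - 1279 = -109 - 1279 = -1388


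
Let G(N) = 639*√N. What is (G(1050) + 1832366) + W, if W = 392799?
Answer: 2225165 + 3195*√42 ≈ 2.2459e+6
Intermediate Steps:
(G(1050) + 1832366) + W = (639*√1050 + 1832366) + 392799 = (639*(5*√42) + 1832366) + 392799 = (3195*√42 + 1832366) + 392799 = (1832366 + 3195*√42) + 392799 = 2225165 + 3195*√42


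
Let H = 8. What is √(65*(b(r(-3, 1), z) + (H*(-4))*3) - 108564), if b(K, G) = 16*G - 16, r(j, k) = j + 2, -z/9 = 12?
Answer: 2*I*√57041 ≈ 477.67*I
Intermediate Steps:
z = -108 (z = -9*12 = -108)
r(j, k) = 2 + j
b(K, G) = -16 + 16*G
√(65*(b(r(-3, 1), z) + (H*(-4))*3) - 108564) = √(65*((-16 + 16*(-108)) + (8*(-4))*3) - 108564) = √(65*((-16 - 1728) - 32*3) - 108564) = √(65*(-1744 - 96) - 108564) = √(65*(-1840) - 108564) = √(-119600 - 108564) = √(-228164) = 2*I*√57041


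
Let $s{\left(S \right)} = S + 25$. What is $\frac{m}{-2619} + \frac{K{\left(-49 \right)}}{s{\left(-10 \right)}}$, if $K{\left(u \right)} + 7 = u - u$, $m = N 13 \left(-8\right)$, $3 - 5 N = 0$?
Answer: $- \frac{1933}{4365} \approx -0.44284$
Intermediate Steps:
$N = \frac{3}{5}$ ($N = \frac{3}{5} - 0 = \frac{3}{5} + 0 = \frac{3}{5} \approx 0.6$)
$m = - \frac{312}{5}$ ($m = \frac{3}{5} \cdot 13 \left(-8\right) = \frac{39}{5} \left(-8\right) = - \frac{312}{5} \approx -62.4$)
$s{\left(S \right)} = 25 + S$
$K{\left(u \right)} = -7$ ($K{\left(u \right)} = -7 + \left(u - u\right) = -7 + 0 = -7$)
$\frac{m}{-2619} + \frac{K{\left(-49 \right)}}{s{\left(-10 \right)}} = - \frac{312}{5 \left(-2619\right)} - \frac{7}{25 - 10} = \left(- \frac{312}{5}\right) \left(- \frac{1}{2619}\right) - \frac{7}{15} = \frac{104}{4365} - \frac{7}{15} = - \frac{1933}{4365}$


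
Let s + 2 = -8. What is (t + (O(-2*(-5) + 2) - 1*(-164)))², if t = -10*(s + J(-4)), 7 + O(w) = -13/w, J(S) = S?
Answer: 12609601/144 ≈ 87567.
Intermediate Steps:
O(w) = -7 - 13/w
s = -10 (s = -2 - 8 = -10)
t = 140 (t = -10*(-10 - 4) = -10*(-14) = 140)
(t + (O(-2*(-5) + 2) - 1*(-164)))² = (140 + ((-7 - 13/(-2*(-5) + 2)) - 1*(-164)))² = (140 + ((-7 - 13/(10 + 2)) + 164))² = (140 + ((-7 - 13/12) + 164))² = (140 + (-97/12 + 164))² = (140 + 1871/12)² = (3551/12)² = 12609601/144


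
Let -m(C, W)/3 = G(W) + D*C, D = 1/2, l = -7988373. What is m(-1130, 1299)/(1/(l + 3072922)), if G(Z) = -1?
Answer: -8346435798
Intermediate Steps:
D = ½ ≈ 0.50000
m(C, W) = 3 - 3*C/2 (m(C, W) = -3*(-1 + C/2) = 3 - 3*C/2)
m(-1130, 1299)/(1/(l + 3072922)) = (3 - 3/2*(-1130))/(1/(-7988373 + 3072922)) = (3 + 1695)/(1/(-4915451)) = 1698/(-1/4915451) = 1698*(-4915451) = -8346435798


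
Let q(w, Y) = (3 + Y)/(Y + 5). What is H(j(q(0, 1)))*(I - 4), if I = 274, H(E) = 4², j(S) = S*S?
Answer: 4320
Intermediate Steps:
q(w, Y) = (3 + Y)/(5 + Y)
j(S) = S²
H(E) = 16
H(j(q(0, 1)))*(I - 4) = 16*(274 - 4) = 16*270 = 4320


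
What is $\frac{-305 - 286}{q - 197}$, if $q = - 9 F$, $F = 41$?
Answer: $\frac{591}{566} \approx 1.0442$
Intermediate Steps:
$q = -369$ ($q = \left(-9\right) 41 = -369$)
$\frac{-305 - 286}{q - 197} = \frac{-305 - 286}{-369 - 197} = - \frac{591}{-566} = \left(-591\right) \left(- \frac{1}{566}\right) = \frac{591}{566}$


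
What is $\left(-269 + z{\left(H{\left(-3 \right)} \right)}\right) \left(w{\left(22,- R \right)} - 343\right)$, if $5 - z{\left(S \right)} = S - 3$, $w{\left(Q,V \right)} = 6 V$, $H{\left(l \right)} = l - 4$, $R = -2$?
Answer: $84074$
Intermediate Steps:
$H{\left(l \right)} = -4 + l$
$z{\left(S \right)} = 8 - S$ ($z{\left(S \right)} = 5 - \left(S - 3\right) = 5 - \left(-3 + S\right) = 8 - S$)
$\left(-269 + z{\left(H{\left(-3 \right)} \right)}\right) \left(w{\left(22,- R \right)} - 343\right) = \left(-269 + \left(8 - \left(-4 - 3\right)\right)\right) \left(6 \left(\left(-1\right) \left(-2\right)\right) - 343\right) = \left(-269 + \left(8 - -7\right)\right) \left(6 \cdot 2 - 343\right) = \left(-269 + \left(8 + 7\right)\right) \left(12 - 343\right) = \left(-269 + 15\right) \left(-331\right) = \left(-254\right) \left(-331\right) = 84074$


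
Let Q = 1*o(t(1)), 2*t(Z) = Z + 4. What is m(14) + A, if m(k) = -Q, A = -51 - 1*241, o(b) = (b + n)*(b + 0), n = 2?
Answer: -1213/4 ≈ -303.25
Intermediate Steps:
t(Z) = 2 + Z/2 (t(Z) = (Z + 4)/2 = (4 + Z)/2 = 2 + Z/2)
o(b) = b*(2 + b) (o(b) = (b + 2)*(b + 0) = (2 + b)*b = b*(2 + b))
A = -292 (A = -51 - 241 = -292)
Q = 45/4 (Q = 1*((2 + (1/2)*1)*(2 + (2 + (1/2)*1))) = 1*((2 + 1/2)*(2 + (2 + 1/2))) = 1*(5*(2 + 5/2)/2) = 1*((5/2)*(9/2)) = 1*(45/4) = 45/4 ≈ 11.250)
m(k) = -45/4 (m(k) = -1*45/4 = -45/4)
m(14) + A = -45/4 - 292 = -1213/4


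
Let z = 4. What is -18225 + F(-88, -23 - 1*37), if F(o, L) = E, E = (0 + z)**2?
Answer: -18209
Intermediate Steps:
E = 16 (E = (0 + 4)**2 = 4**2 = 16)
F(o, L) = 16
-18225 + F(-88, -23 - 1*37) = -18225 + 16 = -18209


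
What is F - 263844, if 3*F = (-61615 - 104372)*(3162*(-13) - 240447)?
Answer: 15577782093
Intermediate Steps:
F = 15578045937 (F = ((-61615 - 104372)*(3162*(-13) - 240447))/3 = (-165987*(-41106 - 240447))/3 = (-165987*(-281553))/3 = (⅓)*46734137811 = 15578045937)
F - 263844 = 15578045937 - 263844 = 15577782093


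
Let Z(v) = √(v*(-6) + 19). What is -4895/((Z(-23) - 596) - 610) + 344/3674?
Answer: 11094626678/2671510523 + 4895*√157/1454279 ≈ 4.1951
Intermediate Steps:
Z(v) = √(19 - 6*v) (Z(v) = √(-6*v + 19) = √(19 - 6*v))
-4895/((Z(-23) - 596) - 610) + 344/3674 = -4895/((√(19 - 6*(-23)) - 596) - 610) + 344/3674 = -4895/((√(19 + 138) - 596) - 610) + 344*(1/3674) = -4895/((√157 - 596) - 610) + 172/1837 = -4895/((-596 + √157) - 610) + 172/1837 = -4895/(-1206 + √157) + 172/1837 = 172/1837 - 4895/(-1206 + √157)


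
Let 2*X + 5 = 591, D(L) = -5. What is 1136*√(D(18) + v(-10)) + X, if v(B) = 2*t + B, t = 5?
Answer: 293 + 1136*I*√5 ≈ 293.0 + 2540.2*I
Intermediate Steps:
X = 293 (X = -5/2 + (½)*591 = -5/2 + 591/2 = 293)
v(B) = 10 + B (v(B) = 2*5 + B = 10 + B)
1136*√(D(18) + v(-10)) + X = 1136*√(-5 + (10 - 10)) + 293 = 1136*√(-5 + 0) + 293 = 1136*√(-5) + 293 = 1136*(I*√5) + 293 = 1136*I*√5 + 293 = 293 + 1136*I*√5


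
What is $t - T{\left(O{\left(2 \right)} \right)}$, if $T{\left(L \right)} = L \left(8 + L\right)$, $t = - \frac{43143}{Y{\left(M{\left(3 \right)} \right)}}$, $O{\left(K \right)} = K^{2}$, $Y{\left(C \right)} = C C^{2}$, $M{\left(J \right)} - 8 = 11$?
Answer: $- \frac{372375}{6859} \approx -54.29$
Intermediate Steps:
$M{\left(J \right)} = 19$ ($M{\left(J \right)} = 8 + 11 = 19$)
$Y{\left(C \right)} = C^{3}$
$t = - \frac{43143}{6859}$ ($t = - \frac{43143}{19^{3}} = - \frac{43143}{6859} \approx -6.29$)
$t - T{\left(O{\left(2 \right)} \right)} = - \frac{43143}{6859} - 2^{2} \left(8 + 2^{2}\right) = - \frac{43143}{6859} - 4 \left(8 + 4\right) = - \frac{43143}{6859} - 4 \cdot 12 = - \frac{43143}{6859} - 48 = - \frac{372375}{6859}$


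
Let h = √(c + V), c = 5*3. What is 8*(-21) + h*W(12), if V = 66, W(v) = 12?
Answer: -60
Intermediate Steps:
c = 15
h = 9 (h = √(15 + 66) = √81 = 9)
8*(-21) + h*W(12) = 8*(-21) + 9*12 = -168 + 108 = -60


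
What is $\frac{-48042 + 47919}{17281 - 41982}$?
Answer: $\frac{123}{24701} \approx 0.0049796$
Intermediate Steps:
$\frac{-48042 + 47919}{17281 - 41982} = - \frac{123}{-24701} = \left(-123\right) \left(- \frac{1}{24701}\right) = \frac{123}{24701}$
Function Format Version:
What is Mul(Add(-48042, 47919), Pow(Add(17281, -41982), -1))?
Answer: Rational(123, 24701) ≈ 0.0049796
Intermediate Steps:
Mul(Add(-48042, 47919), Pow(Add(17281, -41982), -1)) = Mul(-123, Pow(-24701, -1)) = Mul(-123, Rational(-1, 24701)) = Rational(123, 24701)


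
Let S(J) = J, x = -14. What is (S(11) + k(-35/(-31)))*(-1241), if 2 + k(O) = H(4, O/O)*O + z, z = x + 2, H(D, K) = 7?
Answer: -188632/31 ≈ -6084.9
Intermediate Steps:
z = -12 (z = -14 + 2 = -12)
k(O) = -14 + 7*O (k(O) = -2 + (7*O - 12) = -2 + (-12 + 7*O) = -14 + 7*O)
(S(11) + k(-35/(-31)))*(-1241) = (11 + (-14 + 7*(-35/(-31))))*(-1241) = (11 + (-14 + 7*(-35*(-1/31))))*(-1241) = (11 + (-14 + 7*(35/31)))*(-1241) = (11 + (-14 + 245/31))*(-1241) = (11 - 189/31)*(-1241) = (152/31)*(-1241) = -188632/31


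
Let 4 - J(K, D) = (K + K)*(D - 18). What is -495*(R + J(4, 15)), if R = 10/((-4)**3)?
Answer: -441045/32 ≈ -13783.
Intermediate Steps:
R = -5/32 (R = 10/(-64) = 10*(-1/64) = -5/32 ≈ -0.15625)
J(K, D) = 4 - 2*K*(-18 + D) (J(K, D) = 4 - (K + K)*(D - 18) = 4 - 2*K*(-18 + D))
-495*(R + J(4, 15)) = -495*(-5/32 + (4 + 36*4 - 2*15*4)) = -495*(-5/32 + (4 + 144 - 120)) = -495*(-5/32 + 28) = -495*891/32 = -441045/32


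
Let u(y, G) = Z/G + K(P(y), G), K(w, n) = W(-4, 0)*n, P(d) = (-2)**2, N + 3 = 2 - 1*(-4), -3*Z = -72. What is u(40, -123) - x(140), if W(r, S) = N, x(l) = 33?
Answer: -16490/41 ≈ -402.20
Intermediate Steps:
Z = 24 (Z = -1/3*(-72) = 24)
N = 3 (N = -3 + (2 - 1*(-4)) = -3 + (2 + 4) = -3 + 6 = 3)
W(r, S) = 3
P(d) = 4
K(w, n) = 3*n
u(y, G) = 3*G + 24/G (u(y, G) = 24/G + 3*G = 3*G + 24/G)
u(40, -123) - x(140) = (3*(-123) + 24/(-123)) - 1*33 = (-369 + 24*(-1/123)) - 33 = (-369 - 8/41) - 33 = -15137/41 - 33 = -16490/41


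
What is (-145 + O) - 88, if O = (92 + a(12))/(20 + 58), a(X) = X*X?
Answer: -8969/39 ≈ -229.97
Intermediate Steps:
a(X) = X²
O = 118/39 (O = (92 + 12²)/(20 + 58) = (92 + 144)/78 = 236*(1/78) = 118/39 ≈ 3.0256)
(-145 + O) - 88 = (-145 + 118/39) - 88 = -5537/39 - 88 = -8969/39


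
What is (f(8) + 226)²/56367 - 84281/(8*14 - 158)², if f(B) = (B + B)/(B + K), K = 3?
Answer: -62398283767/1603553468 ≈ -38.912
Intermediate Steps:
f(B) = 2*B/(3 + B) (f(B) = (B + B)/(B + 3) = (2*B)/(3 + B) = 2*B/(3 + B))
(f(8) + 226)²/56367 - 84281/(8*14 - 158)² = (2*8/(3 + 8) + 226)²/56367 - 84281/(8*14 - 158)² = (2*8/11 + 226)²*(1/56367) - 84281/(112 - 158)² = (2*8*(1/11) + 226)²*(1/56367) - 84281/((-46)²) = (16/11 + 226)²*(1/56367) - 84281/2116 = (2502/11)²*(1/56367) - 84281*1/2116 = (6260004/121)*(1/56367) - 84281/2116 = 695556/757823 - 84281/2116 = -62398283767/1603553468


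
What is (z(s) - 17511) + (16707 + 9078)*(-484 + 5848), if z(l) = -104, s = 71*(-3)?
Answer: 138293125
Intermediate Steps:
s = -213
(z(s) - 17511) + (16707 + 9078)*(-484 + 5848) = (-104 - 17511) + (16707 + 9078)*(-484 + 5848) = -17615 + 25785*5364 = -17615 + 138310740 = 138293125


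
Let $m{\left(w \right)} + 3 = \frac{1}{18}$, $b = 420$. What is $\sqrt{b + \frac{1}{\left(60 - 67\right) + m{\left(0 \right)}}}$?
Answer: $\frac{\sqrt{13453998}}{179} \approx 20.491$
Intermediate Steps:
$m{\left(w \right)} = - \frac{53}{18}$ ($m{\left(w \right)} = -3 + \frac{1}{18} = - \frac{53}{18}$)
$\sqrt{b + \frac{1}{\left(60 - 67\right) + m{\left(0 \right)}}} = \sqrt{420 + \frac{1}{\left(60 - 67\right) - \frac{53}{18}}} = \sqrt{420 + \frac{1}{-7 - \frac{53}{18}}} = \sqrt{420 + \frac{1}{- \frac{179}{18}}} = \sqrt{420 - \frac{18}{179}} = \sqrt{\frac{75162}{179}} = \frac{\sqrt{13453998}}{179}$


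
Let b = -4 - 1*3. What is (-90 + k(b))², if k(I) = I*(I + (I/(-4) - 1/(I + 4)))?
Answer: 444889/144 ≈ 3089.5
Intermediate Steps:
b = -7 (b = -4 - 3 = -7)
k(I) = I*(-1/(4 + I) + 3*I/4) (k(I) = I*(I + (I*(-¼) - 1/(4 + I))) = I*(I + (-I/4 - 1/(4 + I))) = I*(I + (-1/(4 + I) - I/4)) = I*(-1/(4 + I) + 3*I/4))
(-90 + k(b))² = (-90 + (¼)*(-7)*(-4 + 3*(-7)² + 12*(-7))/(4 - 7))² = (-90 + (¼)*(-7)*(-4 + 3*49 - 84)/(-3))² = (-90 + (¼)*(-7)*(-⅓)*(-4 + 147 - 84))² = (-90 + (¼)*(-7)*(-⅓)*59)² = (-90 + 413/12)² = (-667/12)² = 444889/144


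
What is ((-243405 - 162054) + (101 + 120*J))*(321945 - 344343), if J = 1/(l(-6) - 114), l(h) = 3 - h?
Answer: 63554638572/7 ≈ 9.0792e+9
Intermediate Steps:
J = -1/105 (J = 1/((3 - 1*(-6)) - 114) = 1/((3 + 6) - 114) = 1/(9 - 114) = 1/(-105) = -1/105 ≈ -0.0095238)
((-243405 - 162054) + (101 + 120*J))*(321945 - 344343) = ((-243405 - 162054) + (101 + 120*(-1/105)))*(321945 - 344343) = (-405459 + (101 - 8/7))*(-22398) = (-405459 + 699/7)*(-22398) = -2837514/7*(-22398) = 63554638572/7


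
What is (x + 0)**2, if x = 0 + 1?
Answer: 1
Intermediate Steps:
x = 1
(x + 0)**2 = (1 + 0)**2 = 1**2 = 1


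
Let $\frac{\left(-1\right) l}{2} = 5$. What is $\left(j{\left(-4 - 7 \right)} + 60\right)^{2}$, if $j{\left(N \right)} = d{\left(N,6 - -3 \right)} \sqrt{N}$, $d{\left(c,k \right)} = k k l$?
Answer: $-7213500 - 97200 i \sqrt{11} \approx -7.2135 \cdot 10^{6} - 3.2238 \cdot 10^{5} i$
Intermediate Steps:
$l = -10$ ($l = \left(-2\right) 5 = -10$)
$d{\left(c,k \right)} = - 10 k^{2}$ ($d{\left(c,k \right)} = k k \left(-10\right) = k^{2} \left(-10\right) = - 10 k^{2}$)
$j{\left(N \right)} = - 810 \sqrt{N}$ ($j{\left(N \right)} = - 10 \left(6 - -3\right)^{2} \sqrt{N} = - 10 \left(6 + 3\right)^{2} \sqrt{N} = - 10 \cdot 9^{2} \sqrt{N} = \left(-10\right) 81 \sqrt{N} = - 810 \sqrt{N}$)
$\left(j{\left(-4 - 7 \right)} + 60\right)^{2} = \left(- 810 \sqrt{-4 - 7} + 60\right)^{2} = \left(- 810 \sqrt{-11} + 60\right)^{2} = \left(- 810 i \sqrt{11} + 60\right)^{2} = \left(60 - 810 i \sqrt{11}\right)^{2}$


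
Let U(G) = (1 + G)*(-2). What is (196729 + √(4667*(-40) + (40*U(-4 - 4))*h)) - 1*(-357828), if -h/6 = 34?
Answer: 554557 + 2*I*√75230 ≈ 5.5456e+5 + 548.56*I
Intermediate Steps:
h = -204 (h = -6*34 = -204)
U(G) = -2 - 2*G
(196729 + √(4667*(-40) + (40*U(-4 - 4))*h)) - 1*(-357828) = (196729 + √(4667*(-40) + (40*(-2 - 2*(-4 - 4)))*(-204))) - 1*(-357828) = (196729 + √(-186680 + (40*(-2 - 2*(-8)))*(-204))) + 357828 = (196729 + √(-186680 + (40*(-2 + 16))*(-204))) + 357828 = (196729 + √(-186680 + (40*14)*(-204))) + 357828 = (196729 + √(-186680 + 560*(-204))) + 357828 = (196729 + √(-186680 - 114240)) + 357828 = (196729 + √(-300920)) + 357828 = (196729 + 2*I*√75230) + 357828 = 554557 + 2*I*√75230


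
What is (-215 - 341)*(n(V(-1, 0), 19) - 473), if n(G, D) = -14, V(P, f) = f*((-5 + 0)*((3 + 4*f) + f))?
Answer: 270772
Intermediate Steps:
V(P, f) = f*(-15 - 25*f) (V(P, f) = f*(-5*(3 + 5*f)) = f*(-15 - 25*f))
(-215 - 341)*(n(V(-1, 0), 19) - 473) = (-215 - 341)*(-14 - 473) = -556*(-487) = 270772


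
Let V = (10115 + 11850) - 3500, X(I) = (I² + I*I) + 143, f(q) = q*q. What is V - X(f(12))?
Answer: -23150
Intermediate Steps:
f(q) = q²
X(I) = 143 + 2*I² (X(I) = (I² + I²) + 143 = 2*I² + 143 = 143 + 2*I²)
V = 18465 (V = 21965 - 3500 = 18465)
V - X(f(12)) = 18465 - (143 + 2*(12²)²) = 18465 - (143 + 2*144²) = 18465 - (143 + 2*20736) = 18465 - (143 + 41472) = 18465 - 1*41615 = 18465 - 41615 = -23150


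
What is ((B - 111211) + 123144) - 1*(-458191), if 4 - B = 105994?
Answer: 364134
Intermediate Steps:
B = -105990 (B = 4 - 1*105994 = 4 - 105994 = -105990)
((B - 111211) + 123144) - 1*(-458191) = ((-105990 - 111211) + 123144) - 1*(-458191) = (-217201 + 123144) + 458191 = -94057 + 458191 = 364134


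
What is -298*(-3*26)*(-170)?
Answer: -3951480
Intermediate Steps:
-298*(-3*26)*(-170) = -298*(-78)*(-170) = -149*(-156)*(-170) = 23244*(-170) = -3951480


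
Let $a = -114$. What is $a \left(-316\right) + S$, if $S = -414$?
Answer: $35610$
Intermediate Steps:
$a \left(-316\right) + S = \left(-114\right) \left(-316\right) - 414 = 36024 - 414 = 35610$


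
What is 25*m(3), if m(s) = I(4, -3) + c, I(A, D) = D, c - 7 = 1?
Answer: 125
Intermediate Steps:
c = 8 (c = 7 + 1 = 8)
m(s) = 5 (m(s) = -3 + 8 = 5)
25*m(3) = 25*5 = 125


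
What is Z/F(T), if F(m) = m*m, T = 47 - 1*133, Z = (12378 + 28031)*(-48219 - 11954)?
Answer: -2431530757/7396 ≈ -3.2876e+5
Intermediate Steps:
Z = -2431530757 (Z = 40409*(-60173) = -2431530757)
T = -86 (T = 47 - 133 = -86)
F(m) = m²
Z/F(T) = -2431530757/((-86)²) = -2431530757/7396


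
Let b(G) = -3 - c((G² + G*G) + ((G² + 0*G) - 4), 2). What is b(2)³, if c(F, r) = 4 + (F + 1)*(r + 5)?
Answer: -343000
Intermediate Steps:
c(F, r) = 4 + (1 + F)*(5 + r)
b(G) = 14 - 21*G² (b(G) = -3 - (9 + 2 + 5*((G² + G*G) + ((G² + 0*G) - 4)) + ((G² + G*G) + ((G² + 0*G) - 4))*2) = -3 - (9 + 2 + 5*((G² + G²) + ((G² + 0) - 4)) + ((G² + G²) + ((G² + 0) - 4))*2) = -3 - (9 + 2 + 5*(2*G² + (G² - 4)) + (2*G² + (G² - 4))*2) = -3 - (9 + 2 + 5*(2*G² + (-4 + G²)) + (2*G² + (-4 + G²))*2) = -3 - (9 + 2 + 5*(-4 + 3*G²) + (-4 + 3*G²)*2) = -3 - (9 + 2 + (-20 + 15*G²) + (-8 + 6*G²)) = -3 - (-17 + 21*G²) = -3 + (17 - 21*G²) = 14 - 21*G²)
b(2)³ = (14 - 21*2²)³ = (14 - 21*4)³ = (14 - 84)³ = (-70)³ = -343000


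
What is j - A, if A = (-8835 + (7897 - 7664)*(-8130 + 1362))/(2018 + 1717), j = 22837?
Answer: 28960658/1245 ≈ 23262.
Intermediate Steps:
A = -528593/1245 (A = (-8835 + 233*(-6768))/3735 = (-8835 - 1576944)*(1/3735) = -1585779*1/3735 = -528593/1245 ≈ -424.57)
j - A = 22837 - 1*(-528593/1245) = 22837 + 528593/1245 = 28960658/1245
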